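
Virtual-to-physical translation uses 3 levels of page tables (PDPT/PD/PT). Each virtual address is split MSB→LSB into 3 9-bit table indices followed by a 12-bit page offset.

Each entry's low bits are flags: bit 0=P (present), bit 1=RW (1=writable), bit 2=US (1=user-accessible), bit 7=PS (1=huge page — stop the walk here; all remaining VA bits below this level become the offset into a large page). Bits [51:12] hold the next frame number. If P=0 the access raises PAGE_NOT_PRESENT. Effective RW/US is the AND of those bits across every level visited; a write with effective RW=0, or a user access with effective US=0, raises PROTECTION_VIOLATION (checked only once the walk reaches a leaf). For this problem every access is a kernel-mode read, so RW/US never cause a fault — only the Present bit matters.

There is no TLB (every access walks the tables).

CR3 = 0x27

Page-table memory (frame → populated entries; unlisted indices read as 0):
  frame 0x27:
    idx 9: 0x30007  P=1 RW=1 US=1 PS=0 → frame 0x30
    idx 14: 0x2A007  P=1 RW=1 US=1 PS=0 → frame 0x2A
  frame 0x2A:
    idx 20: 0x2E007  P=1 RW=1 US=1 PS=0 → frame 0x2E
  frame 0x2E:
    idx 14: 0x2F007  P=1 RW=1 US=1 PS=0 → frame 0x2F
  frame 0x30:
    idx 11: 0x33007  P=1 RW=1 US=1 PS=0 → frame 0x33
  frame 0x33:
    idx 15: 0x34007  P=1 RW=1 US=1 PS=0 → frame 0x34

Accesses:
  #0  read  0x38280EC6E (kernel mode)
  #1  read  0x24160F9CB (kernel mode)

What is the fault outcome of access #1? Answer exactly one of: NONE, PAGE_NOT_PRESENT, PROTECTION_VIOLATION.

Per-access translation:
#0 VA=0x38280EC6E (r,kernel):
  L0 @0x27[14] → 0x2A007  P=1,RW=1,US=1,PS=0
  L1 @0x2A[20] → 0x2E007  P=1,RW=1,US=1,PS=0
  L2 @0x2E[14] → 0x2F007  P=1,RW=1,US=1,PS=0
  ✓ 0x2FC6E  — 3 lookups
#1 VA=0x24160F9CB (r,kernel):
  L0 @0x27[9] → 0x30007  P=1,RW=1,US=1,PS=0
  L1 @0x30[11] → 0x33007  P=1,RW=1,US=1,PS=0
  L2 @0x33[15] → 0x34007  P=1,RW=1,US=1,PS=0
  ✓ 0x349CB  — 3 lookups

Access #1 fault: NONE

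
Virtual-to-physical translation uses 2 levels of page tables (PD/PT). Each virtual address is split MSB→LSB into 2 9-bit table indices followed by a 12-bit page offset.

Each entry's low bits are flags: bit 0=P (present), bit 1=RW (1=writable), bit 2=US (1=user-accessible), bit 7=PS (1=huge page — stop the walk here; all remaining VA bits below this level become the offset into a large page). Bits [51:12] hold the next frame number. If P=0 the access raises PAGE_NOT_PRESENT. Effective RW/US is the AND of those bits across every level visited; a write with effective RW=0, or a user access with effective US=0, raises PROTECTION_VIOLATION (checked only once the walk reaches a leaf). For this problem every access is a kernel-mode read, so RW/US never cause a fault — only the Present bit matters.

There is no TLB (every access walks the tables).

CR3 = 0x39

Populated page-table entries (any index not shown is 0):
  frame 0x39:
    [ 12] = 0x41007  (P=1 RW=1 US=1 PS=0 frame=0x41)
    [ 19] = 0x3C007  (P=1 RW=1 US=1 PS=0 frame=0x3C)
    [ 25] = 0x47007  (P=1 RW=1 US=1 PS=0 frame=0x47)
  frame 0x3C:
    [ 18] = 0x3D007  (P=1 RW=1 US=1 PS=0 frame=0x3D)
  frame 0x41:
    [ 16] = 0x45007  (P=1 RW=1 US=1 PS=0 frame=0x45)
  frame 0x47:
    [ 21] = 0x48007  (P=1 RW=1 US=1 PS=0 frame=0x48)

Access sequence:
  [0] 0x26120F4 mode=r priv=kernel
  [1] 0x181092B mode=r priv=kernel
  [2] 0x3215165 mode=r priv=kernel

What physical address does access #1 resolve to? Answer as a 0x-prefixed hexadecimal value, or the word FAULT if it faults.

Walk each access:
#0 VA=0x26120F4 (r,kernel):
  L0: frame=0x39 idx=19 entry=0x3C007 [P=1 RW=1 US=1 PS=0]
  L1: frame=0x3C idx=18 entry=0x3D007 [P=1 RW=1 US=1 PS=0]
  ⇒ phys 0x3D0F4  [2 reads]
#1 VA=0x181092B (r,kernel):
  L0: frame=0x39 idx=12 entry=0x41007 [P=1 RW=1 US=1 PS=0]
  L1: frame=0x41 idx=16 entry=0x45007 [P=1 RW=1 US=1 PS=0]
  ⇒ phys 0x4592B  [2 reads]
#2 VA=0x3215165 (r,kernel):
  L0: frame=0x39 idx=25 entry=0x47007 [P=1 RW=1 US=1 PS=0]
  L1: frame=0x47 idx=21 entry=0x48007 [P=1 RW=1 US=1 PS=0]
  ⇒ phys 0x48165  [2 reads]

Access #1 PA: 0x4592B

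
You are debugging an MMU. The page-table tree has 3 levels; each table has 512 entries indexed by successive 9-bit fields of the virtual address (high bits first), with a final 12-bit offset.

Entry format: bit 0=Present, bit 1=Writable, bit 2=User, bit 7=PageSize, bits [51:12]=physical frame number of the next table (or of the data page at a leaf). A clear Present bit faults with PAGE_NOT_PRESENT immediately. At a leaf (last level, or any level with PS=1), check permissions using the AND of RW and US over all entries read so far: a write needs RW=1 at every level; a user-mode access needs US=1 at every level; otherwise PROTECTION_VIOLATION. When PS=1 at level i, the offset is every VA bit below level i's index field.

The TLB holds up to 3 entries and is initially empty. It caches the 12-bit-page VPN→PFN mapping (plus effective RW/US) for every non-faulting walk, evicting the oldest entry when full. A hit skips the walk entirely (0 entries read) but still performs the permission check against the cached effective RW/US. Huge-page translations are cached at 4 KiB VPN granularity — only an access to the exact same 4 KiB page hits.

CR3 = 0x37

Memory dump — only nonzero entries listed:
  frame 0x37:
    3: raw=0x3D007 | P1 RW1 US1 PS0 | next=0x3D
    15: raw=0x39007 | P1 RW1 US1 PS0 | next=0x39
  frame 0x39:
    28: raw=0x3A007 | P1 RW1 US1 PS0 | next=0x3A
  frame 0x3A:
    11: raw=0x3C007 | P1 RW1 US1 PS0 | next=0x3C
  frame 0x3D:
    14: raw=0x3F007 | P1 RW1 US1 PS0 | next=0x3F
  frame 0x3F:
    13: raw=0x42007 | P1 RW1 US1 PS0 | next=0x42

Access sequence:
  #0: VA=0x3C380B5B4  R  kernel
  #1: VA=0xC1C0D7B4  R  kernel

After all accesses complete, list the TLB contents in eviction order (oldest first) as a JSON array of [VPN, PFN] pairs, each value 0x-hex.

Walk each access:
#0 VA=0x3C380B5B4 (r,kernel):
  L0: frame=0x37 idx=15 entry=0x39007 [P=1 RW=1 US=1 PS=0]
  L1: frame=0x39 idx=28 entry=0x3A007 [P=1 RW=1 US=1 PS=0]
  L2: frame=0x3A idx=11 entry=0x3C007 [P=1 RW=1 US=1 PS=0]
  ✓ 0x3C5B4  — 3 lookups
#1 VA=0xC1C0D7B4 (r,kernel):
  L0: frame=0x37 idx=3 entry=0x3D007 [P=1 RW=1 US=1 PS=0]
  L1: frame=0x3D idx=14 entry=0x3F007 [P=1 RW=1 US=1 PS=0]
  L2: frame=0x3F idx=13 entry=0x42007 [P=1 RW=1 US=1 PS=0]
  ✓ 0x427B4  — 3 lookups

TLB: [["0x3C380B", "0x3C"], ["0xC1C0D", "0x42"]]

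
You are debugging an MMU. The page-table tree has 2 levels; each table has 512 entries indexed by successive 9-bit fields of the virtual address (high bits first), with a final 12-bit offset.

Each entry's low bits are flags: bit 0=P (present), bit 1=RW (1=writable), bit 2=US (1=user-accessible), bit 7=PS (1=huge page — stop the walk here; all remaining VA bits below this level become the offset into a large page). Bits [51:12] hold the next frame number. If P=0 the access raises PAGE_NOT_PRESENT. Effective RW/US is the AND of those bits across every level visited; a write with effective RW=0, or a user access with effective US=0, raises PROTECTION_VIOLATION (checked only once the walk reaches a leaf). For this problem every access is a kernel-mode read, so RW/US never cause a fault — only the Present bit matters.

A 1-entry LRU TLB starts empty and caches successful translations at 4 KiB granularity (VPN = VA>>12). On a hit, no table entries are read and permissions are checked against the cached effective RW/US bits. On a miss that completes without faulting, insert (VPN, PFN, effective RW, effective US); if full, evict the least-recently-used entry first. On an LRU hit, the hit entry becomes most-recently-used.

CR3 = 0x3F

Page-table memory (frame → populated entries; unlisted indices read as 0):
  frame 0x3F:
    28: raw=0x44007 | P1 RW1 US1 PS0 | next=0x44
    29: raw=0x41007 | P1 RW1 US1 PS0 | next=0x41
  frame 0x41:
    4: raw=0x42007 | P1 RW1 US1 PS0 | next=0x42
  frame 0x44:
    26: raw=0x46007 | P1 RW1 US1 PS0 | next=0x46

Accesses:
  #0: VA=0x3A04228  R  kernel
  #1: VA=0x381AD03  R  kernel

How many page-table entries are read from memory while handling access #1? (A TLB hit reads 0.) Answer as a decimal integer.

Walk each access:
#0 VA=0x3A04228 (r,kernel):
  lvl0: tbl 0x3F, slot 29 ⇒ 0x41007 (P1/RW1/US1/PS0)
  lvl1: tbl 0x41, slot 4 ⇒ 0x42007 (P1/RW1/US1/PS0)
  ✓ 0x42228  — 2 lookups
#1 VA=0x381AD03 (r,kernel):
  lvl0: tbl 0x3F, slot 28 ⇒ 0x44007 (P1/RW1/US1/PS0)
  lvl1: tbl 0x44, slot 26 ⇒ 0x46007 (P1/RW1/US1/PS0)
  ✓ 0x46D03  — 2 lookups

Entries read for #1: 2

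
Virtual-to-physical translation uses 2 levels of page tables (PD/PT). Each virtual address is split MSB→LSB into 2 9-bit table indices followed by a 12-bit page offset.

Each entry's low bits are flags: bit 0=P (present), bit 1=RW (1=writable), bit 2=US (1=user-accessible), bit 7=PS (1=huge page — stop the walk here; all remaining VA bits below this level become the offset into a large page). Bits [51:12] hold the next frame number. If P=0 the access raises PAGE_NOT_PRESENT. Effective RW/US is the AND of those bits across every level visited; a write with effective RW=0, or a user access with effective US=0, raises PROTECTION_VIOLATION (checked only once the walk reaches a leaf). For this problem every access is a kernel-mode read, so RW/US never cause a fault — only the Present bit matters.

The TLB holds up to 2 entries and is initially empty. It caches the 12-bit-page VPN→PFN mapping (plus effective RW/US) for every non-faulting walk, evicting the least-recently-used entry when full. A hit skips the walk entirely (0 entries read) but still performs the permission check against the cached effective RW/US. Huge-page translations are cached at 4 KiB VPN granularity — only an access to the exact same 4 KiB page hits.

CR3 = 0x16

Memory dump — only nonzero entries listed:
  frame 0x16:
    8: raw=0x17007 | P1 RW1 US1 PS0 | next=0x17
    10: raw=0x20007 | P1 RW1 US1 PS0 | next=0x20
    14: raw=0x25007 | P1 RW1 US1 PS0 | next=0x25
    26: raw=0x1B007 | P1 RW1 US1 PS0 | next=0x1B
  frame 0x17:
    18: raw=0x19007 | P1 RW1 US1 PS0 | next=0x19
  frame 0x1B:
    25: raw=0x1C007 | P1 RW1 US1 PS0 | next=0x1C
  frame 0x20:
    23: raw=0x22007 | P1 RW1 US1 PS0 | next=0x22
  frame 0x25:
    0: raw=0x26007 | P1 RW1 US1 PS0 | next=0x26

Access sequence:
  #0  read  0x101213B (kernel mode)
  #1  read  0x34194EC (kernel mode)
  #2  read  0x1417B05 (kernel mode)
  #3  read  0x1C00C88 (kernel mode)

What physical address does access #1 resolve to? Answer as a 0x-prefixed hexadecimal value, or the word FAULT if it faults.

Per-access translation:
#0 VA=0x101213B (r,kernel):
  L0 @0x16[8] → 0x17007  P=1,RW=1,US=1,PS=0
  L1 @0x17[18] → 0x19007  P=1,RW=1,US=1,PS=0
  ✓ 0x1913B  — 2 lookups
#1 VA=0x34194EC (r,kernel):
  L0 @0x16[26] → 0x1B007  P=1,RW=1,US=1,PS=0
  L1 @0x1B[25] → 0x1C007  P=1,RW=1,US=1,PS=0
  ✓ 0x1C4EC  — 2 lookups
#2 VA=0x1417B05 (r,kernel):
  L0 @0x16[10] → 0x20007  P=1,RW=1,US=1,PS=0
  L1 @0x20[23] → 0x22007  P=1,RW=1,US=1,PS=0
  ✓ 0x22B05  — 2 lookups
#3 VA=0x1C00C88 (r,kernel):
  L0 @0x16[14] → 0x25007  P=1,RW=1,US=1,PS=0
  L1 @0x25[0] → 0x26007  P=1,RW=1,US=1,PS=0
  ✓ 0x26C88  — 2 lookups

Access #1 PA: 0x1C4EC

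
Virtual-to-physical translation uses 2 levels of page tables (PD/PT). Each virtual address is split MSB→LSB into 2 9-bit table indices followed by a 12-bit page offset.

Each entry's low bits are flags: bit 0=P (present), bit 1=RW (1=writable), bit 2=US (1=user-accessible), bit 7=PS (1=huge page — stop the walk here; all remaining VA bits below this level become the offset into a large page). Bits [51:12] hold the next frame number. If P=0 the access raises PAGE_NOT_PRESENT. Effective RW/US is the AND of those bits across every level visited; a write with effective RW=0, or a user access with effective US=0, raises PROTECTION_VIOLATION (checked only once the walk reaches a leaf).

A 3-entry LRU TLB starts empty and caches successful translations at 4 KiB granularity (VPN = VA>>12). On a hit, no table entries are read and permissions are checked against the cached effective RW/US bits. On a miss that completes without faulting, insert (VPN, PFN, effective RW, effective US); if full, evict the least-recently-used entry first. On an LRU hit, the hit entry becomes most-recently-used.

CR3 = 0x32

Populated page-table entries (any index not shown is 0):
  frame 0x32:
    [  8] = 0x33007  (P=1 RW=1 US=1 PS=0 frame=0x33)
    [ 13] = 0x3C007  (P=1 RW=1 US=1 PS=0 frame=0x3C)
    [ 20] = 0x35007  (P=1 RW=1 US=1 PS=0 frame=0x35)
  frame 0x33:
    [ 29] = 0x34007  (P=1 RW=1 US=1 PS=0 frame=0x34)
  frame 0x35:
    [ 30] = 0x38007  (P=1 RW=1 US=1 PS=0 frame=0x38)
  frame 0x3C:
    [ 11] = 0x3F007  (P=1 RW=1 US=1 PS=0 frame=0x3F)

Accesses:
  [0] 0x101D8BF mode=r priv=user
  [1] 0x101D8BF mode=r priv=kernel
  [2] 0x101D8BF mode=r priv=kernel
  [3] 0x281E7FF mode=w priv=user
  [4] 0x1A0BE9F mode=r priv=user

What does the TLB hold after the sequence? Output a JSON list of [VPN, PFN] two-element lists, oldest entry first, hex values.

Trace:
#0 VA=0x101D8BF (r,user):
  L0 @0x32[8] → 0x33007  P=1,RW=1,US=1,PS=0
  L1 @0x33[29] → 0x34007  P=1,RW=1,US=1,PS=0
  → PA=0x348BF  (2 entries read)
#1 VA=0x101D8BF (r,kernel):
  TLB hit vpn=0x101D → PA=0x348BF
#2 VA=0x101D8BF (r,kernel):
  TLB hit vpn=0x101D → PA=0x348BF
#3 VA=0x281E7FF (w,user):
  L0 @0x32[20] → 0x35007  P=1,RW=1,US=1,PS=0
  L1 @0x35[30] → 0x38007  P=1,RW=1,US=1,PS=0
  → PA=0x387FF  (2 entries read)
#4 VA=0x1A0BE9F (r,user):
  L0 @0x32[13] → 0x3C007  P=1,RW=1,US=1,PS=0
  L1 @0x3C[11] → 0x3F007  P=1,RW=1,US=1,PS=0
  → PA=0x3FE9F  (2 entries read)

TLB: [["0x101D", "0x34"], ["0x281E", "0x38"], ["0x1A0B", "0x3F"]]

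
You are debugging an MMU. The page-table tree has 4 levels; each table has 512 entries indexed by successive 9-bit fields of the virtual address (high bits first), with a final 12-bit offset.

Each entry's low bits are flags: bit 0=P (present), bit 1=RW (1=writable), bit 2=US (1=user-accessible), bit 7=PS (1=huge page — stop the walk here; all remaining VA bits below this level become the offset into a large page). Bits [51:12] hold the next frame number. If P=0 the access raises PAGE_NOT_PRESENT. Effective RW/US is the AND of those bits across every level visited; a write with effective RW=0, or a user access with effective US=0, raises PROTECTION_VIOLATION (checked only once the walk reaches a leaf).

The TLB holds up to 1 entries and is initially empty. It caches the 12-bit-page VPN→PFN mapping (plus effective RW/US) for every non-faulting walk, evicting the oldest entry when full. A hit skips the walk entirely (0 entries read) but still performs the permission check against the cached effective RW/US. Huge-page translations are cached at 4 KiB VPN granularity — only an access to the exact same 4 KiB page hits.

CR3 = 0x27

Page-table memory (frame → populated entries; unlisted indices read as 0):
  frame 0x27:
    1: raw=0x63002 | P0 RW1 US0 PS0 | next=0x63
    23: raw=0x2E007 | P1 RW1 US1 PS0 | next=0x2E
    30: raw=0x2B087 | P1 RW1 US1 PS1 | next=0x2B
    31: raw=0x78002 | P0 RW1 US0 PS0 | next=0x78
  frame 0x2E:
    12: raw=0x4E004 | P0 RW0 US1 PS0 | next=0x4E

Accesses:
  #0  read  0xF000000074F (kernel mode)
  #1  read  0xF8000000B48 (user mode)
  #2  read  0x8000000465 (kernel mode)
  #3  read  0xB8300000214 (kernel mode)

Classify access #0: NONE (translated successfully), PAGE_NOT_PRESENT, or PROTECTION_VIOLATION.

Per-access translation:
#0 VA=0xF000000074F (r,kernel):
  lvl0: tbl 0x27, slot 30 ⇒ 0x2B087 (P1/RW1/US1/PS1)
  → PA=0x2B74F (huge @L0)  (1 entries read)
#1 VA=0xF8000000B48 (r,user):
  lvl0: tbl 0x27, slot 31 ⇒ 0x78002 (P0/RW1/US0/PS0)
  ⇒ fault: PAGE_NOT_PRESENT  — 1 lookups
#2 VA=0x8000000465 (r,kernel):
  lvl0: tbl 0x27, slot 1 ⇒ 0x63002 (P0/RW1/US0/PS0)
  ⇒ fault: PAGE_NOT_PRESENT  — 1 lookups
#3 VA=0xB8300000214 (r,kernel):
  lvl0: tbl 0x27, slot 23 ⇒ 0x2E007 (P1/RW1/US1/PS0)
  lvl1: tbl 0x2E, slot 12 ⇒ 0x4E004 (P0/RW0/US1/PS0)
  ⇒ fault: PAGE_NOT_PRESENT  — 2 lookups

Access #0 fault: NONE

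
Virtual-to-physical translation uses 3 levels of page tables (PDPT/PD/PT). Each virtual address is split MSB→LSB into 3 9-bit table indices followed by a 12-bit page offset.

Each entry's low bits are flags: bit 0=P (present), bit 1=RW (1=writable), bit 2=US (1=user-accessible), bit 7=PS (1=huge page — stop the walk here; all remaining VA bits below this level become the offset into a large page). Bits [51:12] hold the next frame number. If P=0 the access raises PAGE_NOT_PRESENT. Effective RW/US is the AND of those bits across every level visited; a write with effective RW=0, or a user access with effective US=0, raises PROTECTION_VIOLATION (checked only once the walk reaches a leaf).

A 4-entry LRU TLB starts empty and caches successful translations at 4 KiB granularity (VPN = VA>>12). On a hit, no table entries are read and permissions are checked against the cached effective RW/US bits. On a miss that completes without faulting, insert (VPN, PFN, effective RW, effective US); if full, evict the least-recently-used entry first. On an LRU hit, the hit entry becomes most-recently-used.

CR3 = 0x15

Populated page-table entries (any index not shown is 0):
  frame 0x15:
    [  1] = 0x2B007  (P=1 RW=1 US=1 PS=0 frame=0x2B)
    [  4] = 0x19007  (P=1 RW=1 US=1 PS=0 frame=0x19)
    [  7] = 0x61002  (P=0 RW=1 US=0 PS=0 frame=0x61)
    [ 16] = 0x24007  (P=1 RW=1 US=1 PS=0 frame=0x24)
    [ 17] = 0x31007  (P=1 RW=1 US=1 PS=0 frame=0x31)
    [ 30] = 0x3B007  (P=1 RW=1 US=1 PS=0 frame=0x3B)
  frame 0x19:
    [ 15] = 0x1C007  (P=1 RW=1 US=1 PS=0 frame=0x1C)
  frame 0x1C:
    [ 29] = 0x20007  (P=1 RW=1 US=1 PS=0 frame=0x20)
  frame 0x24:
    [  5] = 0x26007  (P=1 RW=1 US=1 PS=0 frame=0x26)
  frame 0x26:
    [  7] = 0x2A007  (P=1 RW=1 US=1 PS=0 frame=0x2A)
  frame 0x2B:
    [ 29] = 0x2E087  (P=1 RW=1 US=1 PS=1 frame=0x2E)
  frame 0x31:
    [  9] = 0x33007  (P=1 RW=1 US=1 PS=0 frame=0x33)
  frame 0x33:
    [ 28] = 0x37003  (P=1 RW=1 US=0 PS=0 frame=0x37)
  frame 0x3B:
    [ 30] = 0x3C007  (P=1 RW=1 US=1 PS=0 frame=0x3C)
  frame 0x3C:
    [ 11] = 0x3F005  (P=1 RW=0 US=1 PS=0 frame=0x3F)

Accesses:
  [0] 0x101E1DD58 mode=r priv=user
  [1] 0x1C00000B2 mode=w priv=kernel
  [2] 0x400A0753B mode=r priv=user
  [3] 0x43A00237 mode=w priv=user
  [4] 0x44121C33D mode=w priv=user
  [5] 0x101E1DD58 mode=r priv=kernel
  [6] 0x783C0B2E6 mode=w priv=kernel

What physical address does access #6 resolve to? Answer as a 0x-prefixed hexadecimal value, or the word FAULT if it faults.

Walk each access:
#0 VA=0x101E1DD58 (r,user):
  lvl0: tbl 0x15, slot 4 ⇒ 0x19007 (P1/RW1/US1/PS0)
  lvl1: tbl 0x19, slot 15 ⇒ 0x1C007 (P1/RW1/US1/PS0)
  lvl2: tbl 0x1C, slot 29 ⇒ 0x20007 (P1/RW1/US1/PS0)
  ✓ 0x20D58  — 3 lookups
#1 VA=0x1C00000B2 (w,kernel):
  lvl0: tbl 0x15, slot 7 ⇒ 0x61002 (P0/RW1/US0/PS0)
  ⇒ fault: PAGE_NOT_PRESENT  — 1 lookups
#2 VA=0x400A0753B (r,user):
  lvl0: tbl 0x15, slot 16 ⇒ 0x24007 (P1/RW1/US1/PS0)
  lvl1: tbl 0x24, slot 5 ⇒ 0x26007 (P1/RW1/US1/PS0)
  lvl2: tbl 0x26, slot 7 ⇒ 0x2A007 (P1/RW1/US1/PS0)
  ✓ 0x2A53B  — 3 lookups
#3 VA=0x43A00237 (w,user):
  lvl0: tbl 0x15, slot 1 ⇒ 0x2B007 (P1/RW1/US1/PS0)
  lvl1: tbl 0x2B, slot 29 ⇒ 0x2E087 (P1/RW1/US1/PS1)
  ✓ 0x2E237 (huge @L1)  — 2 lookups
#4 VA=0x44121C33D (w,user):
  lvl0: tbl 0x15, slot 17 ⇒ 0x31007 (P1/RW1/US1/PS0)
  lvl1: tbl 0x31, slot 9 ⇒ 0x33007 (P1/RW1/US1/PS0)
  lvl2: tbl 0x33, slot 28 ⇒ 0x37003 (P1/RW1/US0/PS0)
  ⇒ fault: PROTECTION_VIOLATION  — 3 lookups
#5 VA=0x101E1DD58 (r,kernel):
  TLB hit vpn=0x101E1D → PA=0x20D58
#6 VA=0x783C0B2E6 (w,kernel):
  lvl0: tbl 0x15, slot 30 ⇒ 0x3B007 (P1/RW1/US1/PS0)
  lvl1: tbl 0x3B, slot 30 ⇒ 0x3C007 (P1/RW1/US1/PS0)
  lvl2: tbl 0x3C, slot 11 ⇒ 0x3F005 (P1/RW0/US1/PS0)
  ⇒ fault: PROTECTION_VIOLATION  — 3 lookups

Access #6 PA: FAULT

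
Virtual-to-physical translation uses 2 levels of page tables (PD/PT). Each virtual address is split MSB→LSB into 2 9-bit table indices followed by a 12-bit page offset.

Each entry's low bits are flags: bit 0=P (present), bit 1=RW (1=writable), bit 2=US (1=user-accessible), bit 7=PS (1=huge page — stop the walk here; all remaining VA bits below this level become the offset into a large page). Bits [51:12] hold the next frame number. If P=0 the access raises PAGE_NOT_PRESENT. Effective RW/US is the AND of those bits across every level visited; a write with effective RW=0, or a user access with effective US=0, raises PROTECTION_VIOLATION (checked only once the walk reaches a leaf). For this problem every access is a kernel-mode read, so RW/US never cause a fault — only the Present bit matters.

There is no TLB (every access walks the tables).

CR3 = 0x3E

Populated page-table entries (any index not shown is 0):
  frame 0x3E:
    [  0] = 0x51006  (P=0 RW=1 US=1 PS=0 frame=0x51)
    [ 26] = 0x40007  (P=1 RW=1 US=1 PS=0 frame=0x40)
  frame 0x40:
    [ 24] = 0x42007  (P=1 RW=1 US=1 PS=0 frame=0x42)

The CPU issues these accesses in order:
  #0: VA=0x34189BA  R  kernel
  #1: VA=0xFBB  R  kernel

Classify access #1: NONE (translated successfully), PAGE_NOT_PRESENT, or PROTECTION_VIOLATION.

Trace:
#0 VA=0x34189BA (r,kernel):
  [0] read 0x3E idx=26: raw=0x40007 flags P=1 W=1 U=1 S=0
  [1] read 0x40 idx=24: raw=0x42007 flags P=1 W=1 U=1 S=0
  ✓ 0x429BA  — 2 lookups
#1 VA=0xFBB (r,kernel):
  [0] read 0x3E idx=0: raw=0x51006 flags P=0 W=1 U=1 S=0
  ⇒ fault: PAGE_NOT_PRESENT  — 1 lookups

Access #1 fault: PAGE_NOT_PRESENT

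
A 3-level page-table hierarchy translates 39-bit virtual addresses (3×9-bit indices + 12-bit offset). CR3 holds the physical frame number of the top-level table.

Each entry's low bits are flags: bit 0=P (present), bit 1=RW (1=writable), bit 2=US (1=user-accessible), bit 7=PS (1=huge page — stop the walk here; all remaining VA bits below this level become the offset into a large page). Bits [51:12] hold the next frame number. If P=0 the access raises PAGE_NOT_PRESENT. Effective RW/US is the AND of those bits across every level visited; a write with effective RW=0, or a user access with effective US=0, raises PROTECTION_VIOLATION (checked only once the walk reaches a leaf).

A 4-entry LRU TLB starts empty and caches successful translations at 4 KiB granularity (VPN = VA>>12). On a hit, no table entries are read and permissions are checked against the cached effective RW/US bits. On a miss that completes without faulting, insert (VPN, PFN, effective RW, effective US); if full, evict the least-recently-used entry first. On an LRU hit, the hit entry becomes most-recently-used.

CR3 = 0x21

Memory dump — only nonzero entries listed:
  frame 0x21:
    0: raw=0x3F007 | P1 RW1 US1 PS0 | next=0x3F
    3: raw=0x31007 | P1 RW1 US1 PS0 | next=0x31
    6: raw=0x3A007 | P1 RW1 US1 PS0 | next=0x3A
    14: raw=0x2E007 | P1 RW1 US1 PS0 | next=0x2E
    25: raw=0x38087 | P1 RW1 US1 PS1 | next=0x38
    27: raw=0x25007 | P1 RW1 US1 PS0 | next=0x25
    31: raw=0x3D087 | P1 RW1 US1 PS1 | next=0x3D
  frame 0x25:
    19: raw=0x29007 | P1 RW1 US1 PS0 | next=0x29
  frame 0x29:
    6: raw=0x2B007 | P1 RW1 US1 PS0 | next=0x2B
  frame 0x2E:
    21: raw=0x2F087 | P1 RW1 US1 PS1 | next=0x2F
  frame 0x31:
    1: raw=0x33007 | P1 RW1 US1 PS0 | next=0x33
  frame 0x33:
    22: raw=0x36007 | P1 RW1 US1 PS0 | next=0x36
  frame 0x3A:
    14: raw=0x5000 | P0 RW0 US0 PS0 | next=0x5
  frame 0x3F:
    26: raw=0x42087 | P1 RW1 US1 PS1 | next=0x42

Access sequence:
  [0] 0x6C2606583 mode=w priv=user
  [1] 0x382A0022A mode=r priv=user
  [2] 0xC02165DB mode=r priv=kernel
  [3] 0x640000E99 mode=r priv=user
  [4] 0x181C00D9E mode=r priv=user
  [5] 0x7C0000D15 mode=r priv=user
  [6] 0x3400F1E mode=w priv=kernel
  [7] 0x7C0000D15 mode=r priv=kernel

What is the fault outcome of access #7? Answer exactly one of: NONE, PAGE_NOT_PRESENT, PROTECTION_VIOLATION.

Trace:
#0 VA=0x6C2606583 (w,user):
  L0: frame=0x21 idx=27 entry=0x25007 [P=1 RW=1 US=1 PS=0]
  L1: frame=0x25 idx=19 entry=0x29007 [P=1 RW=1 US=1 PS=0]
  L2: frame=0x29 idx=6 entry=0x2B007 [P=1 RW=1 US=1 PS=0]
  ✓ 0x2B583  — 3 lookups
#1 VA=0x382A0022A (r,user):
  L0: frame=0x21 idx=14 entry=0x2E007 [P=1 RW=1 US=1 PS=0]
  L1: frame=0x2E idx=21 entry=0x2F087 [P=1 RW=1 US=1 PS=1]
  ✓ 0x2F22A (huge @L1)  — 2 lookups
#2 VA=0xC02165DB (r,kernel):
  L0: frame=0x21 idx=3 entry=0x31007 [P=1 RW=1 US=1 PS=0]
  L1: frame=0x31 idx=1 entry=0x33007 [P=1 RW=1 US=1 PS=0]
  L2: frame=0x33 idx=22 entry=0x36007 [P=1 RW=1 US=1 PS=0]
  ✓ 0x365DB  — 3 lookups
#3 VA=0x640000E99 (r,user):
  L0: frame=0x21 idx=25 entry=0x38087 [P=1 RW=1 US=1 PS=1]
  ✓ 0x38E99 (huge @L0)  — 1 lookups
#4 VA=0x181C00D9E (r,user):
  L0: frame=0x21 idx=6 entry=0x3A007 [P=1 RW=1 US=1 PS=0]
  L1: frame=0x3A idx=14 entry=0x5000 [P=0 RW=0 US=0 PS=0]
  → PAGE_NOT_PRESENT  (2 entries read)
#5 VA=0x7C0000D15 (r,user):
  L0: frame=0x21 idx=31 entry=0x3D087 [P=1 RW=1 US=1 PS=1]
  ✓ 0x3DD15 (huge @L0)  — 1 lookups
#6 VA=0x3400F1E (w,kernel):
  L0: frame=0x21 idx=0 entry=0x3F007 [P=1 RW=1 US=1 PS=0]
  L1: frame=0x3F idx=26 entry=0x42087 [P=1 RW=1 US=1 PS=1]
  ✓ 0x42F1E (huge @L1)  — 2 lookups
#7 VA=0x7C0000D15 (r,kernel):
  TLB hit vpn=0x7C0000 → PA=0x3DD15

Access #7 fault: NONE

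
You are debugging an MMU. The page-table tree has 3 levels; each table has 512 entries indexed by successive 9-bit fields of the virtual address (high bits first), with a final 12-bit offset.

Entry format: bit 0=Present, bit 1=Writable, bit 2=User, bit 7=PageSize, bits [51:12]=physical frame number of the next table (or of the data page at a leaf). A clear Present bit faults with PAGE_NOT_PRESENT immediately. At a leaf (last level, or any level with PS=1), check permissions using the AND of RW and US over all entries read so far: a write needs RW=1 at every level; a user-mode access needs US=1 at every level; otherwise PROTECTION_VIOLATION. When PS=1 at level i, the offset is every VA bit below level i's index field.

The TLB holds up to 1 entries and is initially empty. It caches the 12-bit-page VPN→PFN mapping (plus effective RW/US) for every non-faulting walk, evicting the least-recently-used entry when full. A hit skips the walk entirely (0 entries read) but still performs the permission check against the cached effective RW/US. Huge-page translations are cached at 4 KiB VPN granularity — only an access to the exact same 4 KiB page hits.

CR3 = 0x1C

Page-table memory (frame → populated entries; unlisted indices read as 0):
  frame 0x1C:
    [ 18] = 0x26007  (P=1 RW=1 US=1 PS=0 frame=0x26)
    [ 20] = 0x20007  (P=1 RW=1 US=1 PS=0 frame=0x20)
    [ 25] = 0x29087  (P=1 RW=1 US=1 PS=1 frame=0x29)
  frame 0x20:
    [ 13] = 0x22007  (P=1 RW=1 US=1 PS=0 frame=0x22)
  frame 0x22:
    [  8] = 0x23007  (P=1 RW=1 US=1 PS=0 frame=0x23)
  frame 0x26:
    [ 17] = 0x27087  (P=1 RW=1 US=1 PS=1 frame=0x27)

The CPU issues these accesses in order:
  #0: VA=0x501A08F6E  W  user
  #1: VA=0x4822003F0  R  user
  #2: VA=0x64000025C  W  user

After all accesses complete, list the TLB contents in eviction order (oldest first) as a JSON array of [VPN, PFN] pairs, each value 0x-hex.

Trace:
#0 VA=0x501A08F6E (w,user):
  [0] read 0x1C idx=20: raw=0x20007 flags P=1 W=1 U=1 S=0
  [1] read 0x20 idx=13: raw=0x22007 flags P=1 W=1 U=1 S=0
  [2] read 0x22 idx=8: raw=0x23007 flags P=1 W=1 U=1 S=0
  ⇒ phys 0x23F6E  [3 reads]
#1 VA=0x4822003F0 (r,user):
  [0] read 0x1C idx=18: raw=0x26007 flags P=1 W=1 U=1 S=0
  [1] read 0x26 idx=17: raw=0x27087 flags P=1 W=1 U=1 S=1
  ⇒ phys 0x273F0 (huge @L1)  [2 reads]
#2 VA=0x64000025C (w,user):
  [0] read 0x1C idx=25: raw=0x29087 flags P=1 W=1 U=1 S=1
  ⇒ phys 0x2925C (huge @L0)  [1 reads]

TLB: [["0x640000", "0x29"]]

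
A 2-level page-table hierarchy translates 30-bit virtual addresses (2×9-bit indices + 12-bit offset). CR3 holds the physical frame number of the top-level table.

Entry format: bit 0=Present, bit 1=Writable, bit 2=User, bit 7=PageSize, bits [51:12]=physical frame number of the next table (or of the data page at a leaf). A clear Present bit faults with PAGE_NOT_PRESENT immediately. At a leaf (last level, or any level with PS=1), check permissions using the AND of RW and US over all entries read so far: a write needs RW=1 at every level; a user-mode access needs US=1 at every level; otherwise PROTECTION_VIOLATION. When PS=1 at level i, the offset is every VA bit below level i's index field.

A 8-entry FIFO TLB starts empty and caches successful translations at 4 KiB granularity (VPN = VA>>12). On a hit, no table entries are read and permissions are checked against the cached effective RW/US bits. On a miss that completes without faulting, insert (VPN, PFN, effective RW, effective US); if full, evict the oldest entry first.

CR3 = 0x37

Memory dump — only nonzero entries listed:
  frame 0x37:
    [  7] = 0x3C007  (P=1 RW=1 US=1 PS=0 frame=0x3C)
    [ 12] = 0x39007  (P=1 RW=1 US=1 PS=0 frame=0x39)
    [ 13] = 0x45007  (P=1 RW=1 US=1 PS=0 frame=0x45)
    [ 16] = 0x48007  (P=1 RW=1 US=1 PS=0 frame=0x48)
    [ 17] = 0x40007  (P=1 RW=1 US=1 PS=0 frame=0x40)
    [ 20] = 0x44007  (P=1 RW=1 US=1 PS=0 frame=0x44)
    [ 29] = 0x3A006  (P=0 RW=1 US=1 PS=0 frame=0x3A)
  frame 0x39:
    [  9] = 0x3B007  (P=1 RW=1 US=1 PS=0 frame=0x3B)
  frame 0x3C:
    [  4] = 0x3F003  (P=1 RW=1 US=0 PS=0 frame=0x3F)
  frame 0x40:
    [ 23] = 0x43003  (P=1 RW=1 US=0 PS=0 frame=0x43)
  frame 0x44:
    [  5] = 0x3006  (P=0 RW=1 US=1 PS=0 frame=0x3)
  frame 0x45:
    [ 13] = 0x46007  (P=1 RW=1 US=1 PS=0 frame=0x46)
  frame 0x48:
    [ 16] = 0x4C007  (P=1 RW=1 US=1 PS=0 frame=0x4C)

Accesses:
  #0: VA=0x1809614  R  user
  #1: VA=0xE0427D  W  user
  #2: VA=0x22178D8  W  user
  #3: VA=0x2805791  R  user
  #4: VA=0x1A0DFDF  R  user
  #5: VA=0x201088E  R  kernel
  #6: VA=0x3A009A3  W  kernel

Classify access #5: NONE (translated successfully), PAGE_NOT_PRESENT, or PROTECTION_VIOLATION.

Per-access translation:
#0 VA=0x1809614 (r,user):
  lvl0: tbl 0x37, slot 12 ⇒ 0x39007 (P1/RW1/US1/PS0)
  lvl1: tbl 0x39, slot 9 ⇒ 0x3B007 (P1/RW1/US1/PS0)
  → PA=0x3B614  (2 entries read)
#1 VA=0xE0427D (w,user):
  lvl0: tbl 0x37, slot 7 ⇒ 0x3C007 (P1/RW1/US1/PS0)
  lvl1: tbl 0x3C, slot 4 ⇒ 0x3F003 (P1/RW1/US0/PS0)
  → PROTECTION_VIOLATION  (2 entries read)
#2 VA=0x22178D8 (w,user):
  lvl0: tbl 0x37, slot 17 ⇒ 0x40007 (P1/RW1/US1/PS0)
  lvl1: tbl 0x40, slot 23 ⇒ 0x43003 (P1/RW1/US0/PS0)
  → PROTECTION_VIOLATION  (2 entries read)
#3 VA=0x2805791 (r,user):
  lvl0: tbl 0x37, slot 20 ⇒ 0x44007 (P1/RW1/US1/PS0)
  lvl1: tbl 0x44, slot 5 ⇒ 0x3006 (P0/RW1/US1/PS0)
  → PAGE_NOT_PRESENT  (2 entries read)
#4 VA=0x1A0DFDF (r,user):
  lvl0: tbl 0x37, slot 13 ⇒ 0x45007 (P1/RW1/US1/PS0)
  lvl1: tbl 0x45, slot 13 ⇒ 0x46007 (P1/RW1/US1/PS0)
  → PA=0x46FDF  (2 entries read)
#5 VA=0x201088E (r,kernel):
  lvl0: tbl 0x37, slot 16 ⇒ 0x48007 (P1/RW1/US1/PS0)
  lvl1: tbl 0x48, slot 16 ⇒ 0x4C007 (P1/RW1/US1/PS0)
  → PA=0x4C88E  (2 entries read)
#6 VA=0x3A009A3 (w,kernel):
  lvl0: tbl 0x37, slot 29 ⇒ 0x3A006 (P0/RW1/US1/PS0)
  → PAGE_NOT_PRESENT  (1 entries read)

Access #5 fault: NONE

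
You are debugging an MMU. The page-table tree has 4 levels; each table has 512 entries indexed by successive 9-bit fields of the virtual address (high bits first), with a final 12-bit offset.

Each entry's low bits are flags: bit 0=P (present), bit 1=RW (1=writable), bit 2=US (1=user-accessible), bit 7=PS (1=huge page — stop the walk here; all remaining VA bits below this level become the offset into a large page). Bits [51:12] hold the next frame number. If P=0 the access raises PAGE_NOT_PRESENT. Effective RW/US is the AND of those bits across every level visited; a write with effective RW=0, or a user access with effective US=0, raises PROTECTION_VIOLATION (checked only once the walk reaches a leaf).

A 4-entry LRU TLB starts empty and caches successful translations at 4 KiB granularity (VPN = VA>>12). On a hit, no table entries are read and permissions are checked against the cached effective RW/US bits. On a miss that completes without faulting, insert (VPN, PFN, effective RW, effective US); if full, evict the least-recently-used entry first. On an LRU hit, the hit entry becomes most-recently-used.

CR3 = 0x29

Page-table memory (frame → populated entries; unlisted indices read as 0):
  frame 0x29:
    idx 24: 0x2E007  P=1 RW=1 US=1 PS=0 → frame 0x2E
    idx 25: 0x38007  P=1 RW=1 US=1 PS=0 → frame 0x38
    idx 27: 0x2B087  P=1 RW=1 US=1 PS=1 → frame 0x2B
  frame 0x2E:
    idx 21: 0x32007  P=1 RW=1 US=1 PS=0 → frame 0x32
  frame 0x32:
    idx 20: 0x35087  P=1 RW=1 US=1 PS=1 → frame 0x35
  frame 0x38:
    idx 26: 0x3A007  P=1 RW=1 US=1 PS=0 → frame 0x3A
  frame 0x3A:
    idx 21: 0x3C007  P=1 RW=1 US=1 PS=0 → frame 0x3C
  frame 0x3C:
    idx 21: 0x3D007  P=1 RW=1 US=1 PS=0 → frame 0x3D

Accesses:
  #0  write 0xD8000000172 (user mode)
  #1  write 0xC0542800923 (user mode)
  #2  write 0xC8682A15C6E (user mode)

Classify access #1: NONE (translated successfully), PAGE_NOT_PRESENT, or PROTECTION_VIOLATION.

Trace:
#0 VA=0xD8000000172 (w,user):
  lvl0: tbl 0x29, slot 27 ⇒ 0x2B087 (P1/RW1/US1/PS1)
  ✓ 0x2B172 (huge @L0)  — 1 lookups
#1 VA=0xC0542800923 (w,user):
  lvl0: tbl 0x29, slot 24 ⇒ 0x2E007 (P1/RW1/US1/PS0)
  lvl1: tbl 0x2E, slot 21 ⇒ 0x32007 (P1/RW1/US1/PS0)
  lvl2: tbl 0x32, slot 20 ⇒ 0x35087 (P1/RW1/US1/PS1)
  ✓ 0x35923 (huge @L2)  — 3 lookups
#2 VA=0xC8682A15C6E (w,user):
  lvl0: tbl 0x29, slot 25 ⇒ 0x38007 (P1/RW1/US1/PS0)
  lvl1: tbl 0x38, slot 26 ⇒ 0x3A007 (P1/RW1/US1/PS0)
  lvl2: tbl 0x3A, slot 21 ⇒ 0x3C007 (P1/RW1/US1/PS0)
  lvl3: tbl 0x3C, slot 21 ⇒ 0x3D007 (P1/RW1/US1/PS0)
  ✓ 0x3DC6E  — 4 lookups

Access #1 fault: NONE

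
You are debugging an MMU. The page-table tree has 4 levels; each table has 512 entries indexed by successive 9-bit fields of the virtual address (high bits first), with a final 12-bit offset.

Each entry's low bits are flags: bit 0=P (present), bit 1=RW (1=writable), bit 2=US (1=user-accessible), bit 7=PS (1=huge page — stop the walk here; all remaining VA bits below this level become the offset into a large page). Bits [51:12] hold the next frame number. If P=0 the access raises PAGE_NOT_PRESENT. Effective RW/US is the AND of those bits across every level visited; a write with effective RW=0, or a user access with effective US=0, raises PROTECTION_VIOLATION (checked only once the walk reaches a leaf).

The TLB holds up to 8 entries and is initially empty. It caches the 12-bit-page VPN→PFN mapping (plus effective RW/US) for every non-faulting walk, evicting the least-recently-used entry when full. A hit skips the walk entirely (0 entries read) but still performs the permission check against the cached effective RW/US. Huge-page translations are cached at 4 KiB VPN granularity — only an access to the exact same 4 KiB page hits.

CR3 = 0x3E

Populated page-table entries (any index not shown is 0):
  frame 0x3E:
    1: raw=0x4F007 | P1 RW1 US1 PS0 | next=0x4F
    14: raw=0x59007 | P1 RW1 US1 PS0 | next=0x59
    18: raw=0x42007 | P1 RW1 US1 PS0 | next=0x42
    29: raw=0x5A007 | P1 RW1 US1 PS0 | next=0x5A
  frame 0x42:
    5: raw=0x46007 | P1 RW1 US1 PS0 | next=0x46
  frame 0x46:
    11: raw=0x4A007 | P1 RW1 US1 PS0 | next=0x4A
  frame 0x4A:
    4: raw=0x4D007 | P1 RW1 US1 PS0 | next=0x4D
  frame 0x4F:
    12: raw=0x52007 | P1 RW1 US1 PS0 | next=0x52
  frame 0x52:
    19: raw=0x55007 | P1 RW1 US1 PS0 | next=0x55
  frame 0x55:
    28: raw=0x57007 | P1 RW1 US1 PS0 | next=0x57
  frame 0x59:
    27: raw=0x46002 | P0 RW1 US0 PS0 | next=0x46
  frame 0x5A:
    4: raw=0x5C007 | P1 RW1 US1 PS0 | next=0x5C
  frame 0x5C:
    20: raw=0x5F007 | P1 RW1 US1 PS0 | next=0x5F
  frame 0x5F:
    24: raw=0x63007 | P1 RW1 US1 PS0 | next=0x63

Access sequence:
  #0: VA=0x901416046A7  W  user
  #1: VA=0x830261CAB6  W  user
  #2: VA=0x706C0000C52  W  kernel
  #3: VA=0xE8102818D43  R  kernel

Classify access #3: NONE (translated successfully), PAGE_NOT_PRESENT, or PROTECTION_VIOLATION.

Per-access translation:
#0 VA=0x901416046A7 (w,user):
  L0 @0x3E[18] → 0x42007  P=1,RW=1,US=1,PS=0
  L1 @0x42[5] → 0x46007  P=1,RW=1,US=1,PS=0
  L2 @0x46[11] → 0x4A007  P=1,RW=1,US=1,PS=0
  L3 @0x4A[4] → 0x4D007  P=1,RW=1,US=1,PS=0
  ⇒ phys 0x4D6A7  [4 reads]
#1 VA=0x830261CAB6 (w,user):
  L0 @0x3E[1] → 0x4F007  P=1,RW=1,US=1,PS=0
  L1 @0x4F[12] → 0x52007  P=1,RW=1,US=1,PS=0
  L2 @0x52[19] → 0x55007  P=1,RW=1,US=1,PS=0
  L3 @0x55[28] → 0x57007  P=1,RW=1,US=1,PS=0
  ⇒ phys 0x57AB6  [4 reads]
#2 VA=0x706C0000C52 (w,kernel):
  L0 @0x3E[14] → 0x59007  P=1,RW=1,US=1,PS=0
  L1 @0x59[27] → 0x46002  P=0,RW=1,US=0,PS=0
  ⇒ fault: PAGE_NOT_PRESENT  — 2 lookups
#3 VA=0xE8102818D43 (r,kernel):
  L0 @0x3E[29] → 0x5A007  P=1,RW=1,US=1,PS=0
  L1 @0x5A[4] → 0x5C007  P=1,RW=1,US=1,PS=0
  L2 @0x5C[20] → 0x5F007  P=1,RW=1,US=1,PS=0
  L3 @0x5F[24] → 0x63007  P=1,RW=1,US=1,PS=0
  ⇒ phys 0x63D43  [4 reads]

Access #3 fault: NONE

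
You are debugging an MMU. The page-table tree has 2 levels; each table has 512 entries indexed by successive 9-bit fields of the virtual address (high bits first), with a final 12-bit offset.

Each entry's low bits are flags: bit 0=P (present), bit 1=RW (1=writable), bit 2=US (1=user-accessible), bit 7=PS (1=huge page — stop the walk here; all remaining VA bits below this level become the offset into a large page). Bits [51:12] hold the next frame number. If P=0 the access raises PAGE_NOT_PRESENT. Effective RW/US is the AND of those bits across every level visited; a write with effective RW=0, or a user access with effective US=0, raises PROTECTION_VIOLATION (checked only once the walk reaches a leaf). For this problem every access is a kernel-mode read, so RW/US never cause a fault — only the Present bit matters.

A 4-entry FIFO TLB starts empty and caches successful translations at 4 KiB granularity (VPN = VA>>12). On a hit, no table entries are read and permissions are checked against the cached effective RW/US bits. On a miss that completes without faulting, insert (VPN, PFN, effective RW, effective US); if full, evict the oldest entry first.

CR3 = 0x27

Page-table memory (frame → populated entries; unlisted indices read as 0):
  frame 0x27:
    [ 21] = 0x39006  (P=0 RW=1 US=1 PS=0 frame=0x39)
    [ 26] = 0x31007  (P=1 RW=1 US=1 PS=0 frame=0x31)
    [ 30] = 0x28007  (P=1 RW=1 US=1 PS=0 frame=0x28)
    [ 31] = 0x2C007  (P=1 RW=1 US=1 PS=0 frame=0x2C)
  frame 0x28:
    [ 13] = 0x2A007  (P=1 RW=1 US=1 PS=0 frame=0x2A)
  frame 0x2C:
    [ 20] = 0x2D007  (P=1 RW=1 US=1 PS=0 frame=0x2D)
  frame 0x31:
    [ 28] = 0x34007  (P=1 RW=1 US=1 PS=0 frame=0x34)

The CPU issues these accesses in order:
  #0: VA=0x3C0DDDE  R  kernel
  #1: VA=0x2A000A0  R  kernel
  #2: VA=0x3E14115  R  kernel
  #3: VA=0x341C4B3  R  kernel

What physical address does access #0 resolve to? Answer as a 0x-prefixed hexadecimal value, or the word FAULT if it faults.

Walk each access:
#0 VA=0x3C0DDDE (r,kernel):
  [0] read 0x27 idx=30: raw=0x28007 flags P=1 W=1 U=1 S=0
  [1] read 0x28 idx=13: raw=0x2A007 flags P=1 W=1 U=1 S=0
  ✓ 0x2ADDE  — 2 lookups
#1 VA=0x2A000A0 (r,kernel):
  [0] read 0x27 idx=21: raw=0x39006 flags P=0 W=1 U=1 S=0
  ⇒ fault: PAGE_NOT_PRESENT  — 1 lookups
#2 VA=0x3E14115 (r,kernel):
  [0] read 0x27 idx=31: raw=0x2C007 flags P=1 W=1 U=1 S=0
  [1] read 0x2C idx=20: raw=0x2D007 flags P=1 W=1 U=1 S=0
  ✓ 0x2D115  — 2 lookups
#3 VA=0x341C4B3 (r,kernel):
  [0] read 0x27 idx=26: raw=0x31007 flags P=1 W=1 U=1 S=0
  [1] read 0x31 idx=28: raw=0x34007 flags P=1 W=1 U=1 S=0
  ✓ 0x344B3  — 2 lookups

Access #0 PA: 0x2ADDE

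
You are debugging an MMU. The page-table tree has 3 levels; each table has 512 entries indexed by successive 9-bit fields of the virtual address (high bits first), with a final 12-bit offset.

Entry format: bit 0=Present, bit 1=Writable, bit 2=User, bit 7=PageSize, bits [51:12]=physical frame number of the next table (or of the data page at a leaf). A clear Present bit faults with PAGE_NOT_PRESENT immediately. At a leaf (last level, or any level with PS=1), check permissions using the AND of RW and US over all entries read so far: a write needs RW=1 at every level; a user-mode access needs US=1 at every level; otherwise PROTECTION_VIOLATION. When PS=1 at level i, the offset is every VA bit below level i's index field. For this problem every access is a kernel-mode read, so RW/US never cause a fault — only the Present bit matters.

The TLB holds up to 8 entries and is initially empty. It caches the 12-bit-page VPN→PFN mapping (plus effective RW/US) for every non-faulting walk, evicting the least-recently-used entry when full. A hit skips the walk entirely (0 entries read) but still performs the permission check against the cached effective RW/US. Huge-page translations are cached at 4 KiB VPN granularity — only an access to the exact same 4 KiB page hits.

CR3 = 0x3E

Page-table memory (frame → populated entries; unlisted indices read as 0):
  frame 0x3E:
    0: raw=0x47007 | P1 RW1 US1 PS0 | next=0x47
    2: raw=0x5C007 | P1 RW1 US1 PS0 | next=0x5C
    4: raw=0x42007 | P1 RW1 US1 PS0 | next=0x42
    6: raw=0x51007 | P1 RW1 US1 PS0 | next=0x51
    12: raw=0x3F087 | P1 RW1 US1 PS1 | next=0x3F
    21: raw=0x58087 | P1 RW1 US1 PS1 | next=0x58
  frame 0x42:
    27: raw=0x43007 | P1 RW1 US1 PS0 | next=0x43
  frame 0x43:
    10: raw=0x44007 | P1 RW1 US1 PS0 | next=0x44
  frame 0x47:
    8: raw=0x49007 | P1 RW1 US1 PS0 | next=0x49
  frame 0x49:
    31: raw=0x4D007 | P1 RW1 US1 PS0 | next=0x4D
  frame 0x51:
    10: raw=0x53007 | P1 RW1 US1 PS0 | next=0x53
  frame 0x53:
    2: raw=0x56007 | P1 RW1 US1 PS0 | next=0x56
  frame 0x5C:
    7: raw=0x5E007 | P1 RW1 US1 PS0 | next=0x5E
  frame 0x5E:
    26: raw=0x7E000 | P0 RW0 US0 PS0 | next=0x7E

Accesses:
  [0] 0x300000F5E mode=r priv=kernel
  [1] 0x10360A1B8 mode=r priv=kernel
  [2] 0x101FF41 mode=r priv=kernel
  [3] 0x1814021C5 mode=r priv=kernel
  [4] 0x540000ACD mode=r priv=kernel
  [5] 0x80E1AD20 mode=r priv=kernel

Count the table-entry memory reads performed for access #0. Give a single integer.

Per-access translation:
#0 VA=0x300000F5E (r,kernel):
  lvl0: tbl 0x3E, slot 12 ⇒ 0x3F087 (P1/RW1/US1/PS1)
  → PA=0x3FF5E (huge @L0)  (1 entries read)
#1 VA=0x10360A1B8 (r,kernel):
  lvl0: tbl 0x3E, slot 4 ⇒ 0x42007 (P1/RW1/US1/PS0)
  lvl1: tbl 0x42, slot 27 ⇒ 0x43007 (P1/RW1/US1/PS0)
  lvl2: tbl 0x43, slot 10 ⇒ 0x44007 (P1/RW1/US1/PS0)
  → PA=0x441B8  (3 entries read)
#2 VA=0x101FF41 (r,kernel):
  lvl0: tbl 0x3E, slot 0 ⇒ 0x47007 (P1/RW1/US1/PS0)
  lvl1: tbl 0x47, slot 8 ⇒ 0x49007 (P1/RW1/US1/PS0)
  lvl2: tbl 0x49, slot 31 ⇒ 0x4D007 (P1/RW1/US1/PS0)
  → PA=0x4DF41  (3 entries read)
#3 VA=0x1814021C5 (r,kernel):
  lvl0: tbl 0x3E, slot 6 ⇒ 0x51007 (P1/RW1/US1/PS0)
  lvl1: tbl 0x51, slot 10 ⇒ 0x53007 (P1/RW1/US1/PS0)
  lvl2: tbl 0x53, slot 2 ⇒ 0x56007 (P1/RW1/US1/PS0)
  → PA=0x561C5  (3 entries read)
#4 VA=0x540000ACD (r,kernel):
  lvl0: tbl 0x3E, slot 21 ⇒ 0x58087 (P1/RW1/US1/PS1)
  → PA=0x58ACD (huge @L0)  (1 entries read)
#5 VA=0x80E1AD20 (r,kernel):
  lvl0: tbl 0x3E, slot 2 ⇒ 0x5C007 (P1/RW1/US1/PS0)
  lvl1: tbl 0x5C, slot 7 ⇒ 0x5E007 (P1/RW1/US1/PS0)
  lvl2: tbl 0x5E, slot 26 ⇒ 0x7E000 (P0/RW0/US0/PS0)
  ✗ PAGE_NOT_PRESENT  [3 reads]

Entries read for #0: 1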